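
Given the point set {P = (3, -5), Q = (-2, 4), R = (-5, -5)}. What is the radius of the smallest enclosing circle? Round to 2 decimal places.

Side lengths²: PQ² = 106, PR² = 64, QR² = 90.
Since PQ² = 106 < 90 + 64 = 154, the triangle is acute, so the smallest enclosing circle is the circumcircle.
Circumcentre = (-1, -4/3), r² = 265/9.
r = √(265/9) ≈ 5.43.

5.43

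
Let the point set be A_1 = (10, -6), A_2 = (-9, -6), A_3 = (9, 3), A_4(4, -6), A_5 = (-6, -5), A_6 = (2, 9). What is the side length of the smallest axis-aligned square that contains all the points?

19

The bounding box has width 19 and height 15.
An axis-aligned square enclosing the set must have side ≥ max(width, height).
So the minimum side is max(19, 15) = 19.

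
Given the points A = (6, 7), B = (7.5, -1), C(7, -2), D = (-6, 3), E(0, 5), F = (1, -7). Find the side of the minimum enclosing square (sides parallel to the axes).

The bounding box has width 13.5 and height 14.
An axis-aligned square enclosing the set must have side ≥ max(width, height).
So the minimum side is max(13.5, 14) = 14.

14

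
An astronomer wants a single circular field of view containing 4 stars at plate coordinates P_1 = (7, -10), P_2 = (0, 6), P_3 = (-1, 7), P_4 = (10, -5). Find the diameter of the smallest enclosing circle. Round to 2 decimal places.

18.79

A smallest enclosing disk is always determined by at most three of the input points on its boundary.
The farthest pair is P_1–P_3 with squared distance 353. The circle on this segment as diameter has centre (3, -1.5) and r² = 353/4 = 88.25.
Check P_2: distance² to centre = 65.25 ≤ 88.25, so it lies inside.
All remaining points lie in this disk, and no smaller disk contains both endpoints, so this is the minimum enclosing circle.
Diameter = 2r = 2√(88.25) ≈ 18.79.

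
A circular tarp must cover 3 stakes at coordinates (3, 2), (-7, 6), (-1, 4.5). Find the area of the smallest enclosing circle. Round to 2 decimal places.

91.11

Call the three points A, B, C in the order given.
Side lengths²: AB² = 116, AC² = 22.25, BC² = 38.25.
Since AB² = 116 ≥ 38.25 + 22.25 = 60.5, the angle opposite AB is not acute, so the smallest enclosing circle has AB as diameter.
Centre = midpoint of AB = (-2, 4), r² = 116/4 = 29.
Area = π·r² = π·29 ≈ 91.11.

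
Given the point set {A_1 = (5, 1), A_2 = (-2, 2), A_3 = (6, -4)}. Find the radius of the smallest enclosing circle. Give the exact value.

5

Side lengths²: A_1A_2² = 50, A_1A_3² = 26, A_2A_3² = 100.
Since A_2A_3² = 100 ≥ 50 + 26 = 76, the angle opposite A_2A_3 is not acute, so the smallest enclosing circle has A_2A_3 as diameter.
Centre = midpoint of A_2A_3 = (2, -1), r² = 100/4 = 25.
r = √25 = 5.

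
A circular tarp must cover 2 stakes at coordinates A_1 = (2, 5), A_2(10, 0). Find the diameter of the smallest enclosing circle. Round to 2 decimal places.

The smallest circle enclosing two points has them as diameter endpoints.
Centre = midpoint = (6, 2.5); r² = |A_1A_2|²/4 = 89/4 = 22.25.
Diameter = 2r = 2√(22.25) ≈ 9.43.

9.43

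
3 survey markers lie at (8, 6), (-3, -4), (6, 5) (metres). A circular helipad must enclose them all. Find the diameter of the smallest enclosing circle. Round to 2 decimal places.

14.87

Call the three points A, B, C in the order given.
Side lengths²: AB² = 221, AC² = 5, BC² = 162.
Since AB² = 221 ≥ 162 + 5 = 167, the angle opposite AB is not acute, so the smallest enclosing circle has AB as diameter.
Centre = midpoint of AB = (2.5, 1), r² = 221/4 = 55.25.
Diameter = 2r = 2√(55.25) ≈ 14.87.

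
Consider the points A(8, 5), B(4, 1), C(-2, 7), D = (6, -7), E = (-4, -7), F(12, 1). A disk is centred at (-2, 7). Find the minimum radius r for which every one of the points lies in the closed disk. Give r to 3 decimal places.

The required radius is the distance from (-2, 7) to the farthest point.
Squared distances: 104, 72, 0, 260, 200, 232.
Maximum is 260, attained at D.
r = √260 ≈ 16.125.

16.125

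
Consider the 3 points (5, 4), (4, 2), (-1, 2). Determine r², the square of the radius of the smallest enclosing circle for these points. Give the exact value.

10

Call the three points A, B, C in the order given.
Side lengths²: AB² = 5, AC² = 40, BC² = 25.
Since AC² = 40 ≥ 25 + 5 = 30, the angle opposite AC is not acute, so the smallest enclosing circle has AC as diameter.
Centre = midpoint of AC = (2, 3), r² = 40/4 = 10.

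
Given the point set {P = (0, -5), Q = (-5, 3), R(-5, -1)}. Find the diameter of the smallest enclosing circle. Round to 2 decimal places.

9.43

Side lengths²: PQ² = 89, PR² = 41, QR² = 16.
Since PQ² = 89 ≥ 41 + 16 = 57, the angle opposite PQ is not acute, so the smallest enclosing circle has PQ as diameter.
Centre = midpoint of PQ = (-2.5, -1), r² = 89/4 = 22.25.
Diameter = 2r = 2√(22.25) ≈ 9.43.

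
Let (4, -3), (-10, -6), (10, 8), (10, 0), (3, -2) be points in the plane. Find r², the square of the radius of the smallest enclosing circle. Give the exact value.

149

By Welzl's lemma the MEC is supported by two points (diametrically opposite) or three points (on a circumcircle).
The farthest pair is (-10, -6)–(10, 8) with squared distance 596. The circle on this segment as diameter has centre (0, 1) and r² = 596/4 = 149.
Check (4, -3): distance² to centre = 32 ≤ 149, so it lies inside.
All remaining points lie in this disk, and no smaller disk contains both endpoints, so this is the minimum enclosing circle.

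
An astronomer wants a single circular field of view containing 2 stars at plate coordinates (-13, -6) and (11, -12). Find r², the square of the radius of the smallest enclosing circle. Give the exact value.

153

The smallest circle enclosing two points has them as diameter endpoints.
Centre = midpoint = (-1, -9); r² = |(-13, -6)−(11, -12)|²/4 = 612/4 = 153.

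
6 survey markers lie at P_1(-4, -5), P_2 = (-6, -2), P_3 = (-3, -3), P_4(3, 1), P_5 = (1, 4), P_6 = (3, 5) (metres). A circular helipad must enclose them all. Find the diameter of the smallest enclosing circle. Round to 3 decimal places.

12.207

The farthest pair is P_1–P_6 with squared distance 149. The circle on this segment as diameter has centre (-0.5, 0) and r² = 149/4 = 37.25.
Check P_2: distance² to centre = 34.25 ≤ 37.25, so it lies inside.
All remaining points lie in this disk, and no smaller disk contains both endpoints, so this is the minimum enclosing circle.
Diameter = 2r = 2√(37.25) ≈ 12.207.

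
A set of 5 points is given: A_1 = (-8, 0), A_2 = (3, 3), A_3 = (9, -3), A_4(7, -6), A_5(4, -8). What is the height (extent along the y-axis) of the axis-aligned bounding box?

11

max y = 3, min y = -8, so height = 11.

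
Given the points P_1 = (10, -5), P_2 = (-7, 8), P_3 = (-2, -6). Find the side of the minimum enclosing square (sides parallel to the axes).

17

The bounding box has width 17 and height 14.
An axis-aligned square enclosing the set must have side ≥ max(width, height).
So the minimum side is max(17, 14) = 17.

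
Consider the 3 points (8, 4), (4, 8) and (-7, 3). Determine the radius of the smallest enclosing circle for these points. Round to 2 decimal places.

Call the three points A, B, C in the order given.
Side lengths²: AB² = 32, AC² = 226, BC² = 146.
Since AC² = 226 ≥ 146 + 32 = 178, the angle opposite AC is not acute, so the smallest enclosing circle has AC as diameter.
Centre = midpoint of AC = (0.5, 3.5), r² = 226/4 = 56.5.
r = √(56.5) ≈ 7.52.

7.52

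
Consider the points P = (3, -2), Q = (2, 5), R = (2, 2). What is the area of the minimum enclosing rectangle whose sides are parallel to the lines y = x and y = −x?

In coordinates u = x + y, v = x − y the rectangle is axis-aligned; the map (x,y)→(u,v) scales areas by 2.
u-values: 1, 7, 4; range = 7 − 1 = 6.
v-values: 5, -3, 0; range = 5 − (-3) = 8.
Area = (6 × 8) / 2 = 24.

24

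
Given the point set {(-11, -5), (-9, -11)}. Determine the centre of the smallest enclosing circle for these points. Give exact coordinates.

(-10, -8)

The smallest circle enclosing two points has them as diameter endpoints.
Centre = midpoint = (-10, -8); r² = |(-11, -5)−(-9, -11)|²/4 = 40/4 = 10.
Centre = (-10, -8).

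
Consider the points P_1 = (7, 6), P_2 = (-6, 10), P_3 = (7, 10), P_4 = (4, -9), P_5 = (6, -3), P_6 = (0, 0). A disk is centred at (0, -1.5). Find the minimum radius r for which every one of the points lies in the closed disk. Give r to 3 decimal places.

The required radius is the distance from (0, -1.5) to the farthest point.
Squared distances: 105.25, 168.25, 181.25, 72.25, 38.25, 2.25.
Maximum is 181.25, attained at P_3.
r = √(181.25) ≈ 13.463.

13.463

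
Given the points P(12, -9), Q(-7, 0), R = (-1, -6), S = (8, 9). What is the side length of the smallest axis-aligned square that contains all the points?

The bounding box has width 19 and height 18.
An axis-aligned square enclosing the set must have side ≥ max(width, height).
So the minimum side is max(19, 18) = 19.

19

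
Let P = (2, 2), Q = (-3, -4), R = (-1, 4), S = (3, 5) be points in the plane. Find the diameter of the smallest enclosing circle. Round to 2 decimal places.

The minimum enclosing circle of a finite set is fixed by two of the points (as a diameter) or three (as a circumcircle).
The farthest pair is Q–S with squared distance 117. The circle on this segment as diameter has centre (0, 0.5) and r² = 117/4 = 29.25.
Check P: distance² to centre = 6.25 ≤ 29.25, so it lies inside.
All remaining points lie in this disk, and no smaller disk contains both endpoints, so this is the minimum enclosing circle.
Diameter = 2r = 2√(29.25) ≈ 10.82.

10.82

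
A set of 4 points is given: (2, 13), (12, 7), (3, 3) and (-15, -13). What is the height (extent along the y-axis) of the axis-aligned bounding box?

max y = 13, min y = -13, so height = 26.

26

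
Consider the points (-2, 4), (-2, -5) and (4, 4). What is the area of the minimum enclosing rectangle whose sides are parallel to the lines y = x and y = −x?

In coordinates u = x + y, v = x − y the rectangle is axis-aligned; the map (x,y)→(u,v) scales areas by 2.
u-values: 2, -7, 8; range = 8 − (-7) = 15.
v-values: -6, 3, 0; range = 3 − (-6) = 9.
Area = (15 × 9) / 2 = 67.5.

67.5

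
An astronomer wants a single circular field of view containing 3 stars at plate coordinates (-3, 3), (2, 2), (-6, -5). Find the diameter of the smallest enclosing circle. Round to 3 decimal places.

10.630

Call the three points A, B, C in the order given.
Side lengths²: AB² = 26, AC² = 73, BC² = 113.
Since BC² = 113 ≥ 73 + 26 = 99, the angle opposite BC is not acute, so the smallest enclosing circle has BC as diameter.
Centre = midpoint of BC = (-2, -1.5), r² = 113/4 = 28.25.
Diameter = 2r = 2√(28.25) ≈ 10.630.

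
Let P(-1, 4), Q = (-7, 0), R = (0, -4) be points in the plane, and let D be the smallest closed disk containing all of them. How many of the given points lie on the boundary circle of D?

Side lengths²: PQ² = 52, PR² = 65, QR² = 65.
Since QR² = 65 < 65 + 52 = 117, the triangle is acute, so the smallest enclosing circle is the circumcircle.
Circumcentre = (-2.5, -0.25), r² = 20.3125.
The points at distance exactly r from the centre are P, Q, R — 3 points.

3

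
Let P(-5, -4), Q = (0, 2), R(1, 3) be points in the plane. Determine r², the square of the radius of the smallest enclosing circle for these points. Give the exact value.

21.25

Side lengths²: PQ² = 61, PR² = 85, QR² = 2.
Since PR² = 85 ≥ 61 + 2 = 63, the angle opposite PR is not acute, so the smallest enclosing circle has PR as diameter.
Centre = midpoint of PR = (-2, -0.5), r² = 85/4 = 21.25.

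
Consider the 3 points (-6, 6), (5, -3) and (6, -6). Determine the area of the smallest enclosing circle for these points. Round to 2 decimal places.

226.19

Call the three points A, B, C in the order given.
Side lengths²: AB² = 202, AC² = 288, BC² = 10.
Since AC² = 288 ≥ 202 + 10 = 212, the angle opposite AC is not acute, so the smallest enclosing circle has AC as diameter.
Centre = midpoint of AC = (0, 0), r² = 288/4 = 72.
Area = π·r² = π·72 ≈ 226.19.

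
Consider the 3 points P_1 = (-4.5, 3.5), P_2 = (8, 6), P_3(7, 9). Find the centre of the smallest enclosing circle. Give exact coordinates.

Side lengths²: P_1P_2² = 162.5, P_1P_3² = 162.5, P_2P_3² = 10.
Since P_1P_3² = 162.5 < 162.5 + 10 = 172.5, the triangle is acute, so the smallest enclosing circle is the circumcircle.
Circumcentre = (1.59375, 5.53125), r² = 41.259765625.
Centre = (1.59375, 5.53125).

(1.59375, 5.53125)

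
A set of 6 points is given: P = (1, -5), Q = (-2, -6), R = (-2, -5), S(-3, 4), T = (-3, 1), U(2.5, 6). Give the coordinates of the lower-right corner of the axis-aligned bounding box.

x-range [-3, 2.5], y-range [-6, 6].
The lower-right corner is (2.5, -6).

(2.5, -6)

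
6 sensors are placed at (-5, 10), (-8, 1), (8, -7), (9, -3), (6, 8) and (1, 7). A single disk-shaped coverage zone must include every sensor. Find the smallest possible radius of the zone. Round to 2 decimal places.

10.70

By Welzl's lemma the MEC is supported by two points (diametrically opposite) or three points (on a circumcircle).
The farthest pair is (-5, 10)–(8, -7) with squared distance 458. The circle on this segment as diameter has centre (1.5, 1.5) and r² = 458/4 = 114.5.
Check (-8, 1): distance² to centre = 90.5 ≤ 114.5, so it lies inside.
All remaining points lie in this disk, and no smaller disk contains both endpoints, so this is the minimum enclosing circle.
r = √(114.5) ≈ 10.70.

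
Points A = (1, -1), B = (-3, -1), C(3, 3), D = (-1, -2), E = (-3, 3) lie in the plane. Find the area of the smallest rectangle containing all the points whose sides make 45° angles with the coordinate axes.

40

In coordinates u = x + y, v = x − y the rectangle is axis-aligned; the map (x,y)→(u,v) scales areas by 2.
u-values: 0, -4, 6, -3, 0; range = 6 − (-4) = 10.
v-values: 2, -2, 0, 1, -6; range = 2 − (-6) = 8.
Area = (10 × 8) / 2 = 40.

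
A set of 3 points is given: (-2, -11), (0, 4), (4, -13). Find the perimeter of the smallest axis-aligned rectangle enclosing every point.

Width = max x − min x = 4 − (-2) = 6.
Height = max y − min y = 4 − (-13) = 17.
Perimeter = 2(6 + 17) = 46.

46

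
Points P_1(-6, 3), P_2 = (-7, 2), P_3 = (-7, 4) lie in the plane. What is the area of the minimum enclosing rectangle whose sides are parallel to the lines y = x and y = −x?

In coordinates u = x + y, v = x − y the rectangle is axis-aligned; the map (x,y)→(u,v) scales areas by 2.
u-values: -3, -5, -3; range = -3 − (-5) = 2.
v-values: -9, -9, -11; range = -9 − (-11) = 2.
Area = (2 × 2) / 2 = 2.

2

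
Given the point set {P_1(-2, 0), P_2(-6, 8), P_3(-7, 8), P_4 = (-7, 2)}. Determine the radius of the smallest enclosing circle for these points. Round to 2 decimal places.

4.72

By Welzl's lemma the MEC is supported by two points (diametrically opposite) or three points (on a circumcircle).
The farthest pair is P_1–P_3 with squared distance 89. The circle on this segment as diameter has centre (-4.5, 4) and r² = 89/4 = 22.25.
Check P_2: distance² to centre = 18.25 ≤ 22.25, so it lies inside.
All remaining points lie in this disk, and no smaller disk contains both endpoints, so this is the minimum enclosing circle.
r = √(22.25) ≈ 4.72.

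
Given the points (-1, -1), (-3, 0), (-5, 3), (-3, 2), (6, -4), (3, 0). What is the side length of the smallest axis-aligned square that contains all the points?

11

The bounding box has width 11 and height 7.
An axis-aligned square enclosing the set must have side ≥ max(width, height).
So the minimum side is max(11, 7) = 11.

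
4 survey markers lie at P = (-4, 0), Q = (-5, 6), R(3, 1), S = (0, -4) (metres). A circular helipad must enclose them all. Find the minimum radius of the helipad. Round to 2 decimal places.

The farthest pair is Q–S with squared distance 125. The circle on this segment as diameter has centre (-2.5, 1) and r² = 125/4 = 31.25.
Check P: distance² to centre = 3.25 ≤ 31.25, so it lies inside.
All remaining points lie in this disk, and no smaller disk contains both endpoints, so this is the minimum enclosing circle.
r = √(31.25) ≈ 5.59.

5.59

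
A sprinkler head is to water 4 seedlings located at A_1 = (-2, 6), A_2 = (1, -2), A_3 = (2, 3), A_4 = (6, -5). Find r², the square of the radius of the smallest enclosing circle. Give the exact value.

46.25

By Welzl's lemma the MEC is supported by two points (diametrically opposite) or three points (on a circumcircle).
The farthest pair is A_1–A_4 with squared distance 185. The circle on this segment as diameter has centre (2, 0.5) and r² = 185/4 = 46.25.
Check A_2: distance² to centre = 7.25 ≤ 46.25, so it lies inside.
All remaining points lie in this disk, and no smaller disk contains both endpoints, so this is the minimum enclosing circle.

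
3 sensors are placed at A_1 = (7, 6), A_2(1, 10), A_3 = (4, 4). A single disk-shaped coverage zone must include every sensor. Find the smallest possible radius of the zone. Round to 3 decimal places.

3.634

Side lengths²: A_1A_2² = 52, A_1A_3² = 13, A_2A_3² = 45.
Since A_1A_2² = 52 < 45 + 13 = 58, the triangle is acute, so the smallest enclosing circle is the circumcircle.
Circumcentre = (3.75, 7.625), r² = 13.203125.
r = √(13.203125) ≈ 3.634.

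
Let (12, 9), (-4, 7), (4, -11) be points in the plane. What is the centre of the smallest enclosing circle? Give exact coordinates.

(189/38, 4/19)

Call the three points A, B, C in the order given.
Side lengths²: AB² = 260, AC² = 464, BC² = 388.
Since AC² = 464 < 388 + 260 = 648, the triangle is acute, so the smallest enclosing circle is the circumcircle.
Circumcentre = (189/38, 4/19), r² = 182845/1444.
Centre = (189/38, 4/19).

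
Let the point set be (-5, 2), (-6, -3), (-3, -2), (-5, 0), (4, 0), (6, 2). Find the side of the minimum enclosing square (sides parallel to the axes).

The bounding box has width 12 and height 5.
An axis-aligned square enclosing the set must have side ≥ max(width, height).
So the minimum side is max(12, 5) = 12.

12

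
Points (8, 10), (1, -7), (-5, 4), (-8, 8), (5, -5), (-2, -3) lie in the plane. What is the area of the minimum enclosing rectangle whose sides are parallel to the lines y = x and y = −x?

In coordinates u = x + y, v = x − y the rectangle is axis-aligned; the map (x,y)→(u,v) scales areas by 2.
u-values: 18, -6, -1, 0, 0, -5; range = 18 − (-6) = 24.
v-values: -2, 8, -9, -16, 10, 1; range = 10 − (-16) = 26.
Area = (24 × 26) / 2 = 312.

312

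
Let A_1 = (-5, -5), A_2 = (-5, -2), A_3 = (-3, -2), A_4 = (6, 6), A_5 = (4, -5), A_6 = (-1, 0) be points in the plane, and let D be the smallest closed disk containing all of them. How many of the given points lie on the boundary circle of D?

The farthest pair is A_1–A_4 with squared distance 242. The circle on this segment as diameter has centre (0.5, 0.5) and r² = 242/4 = 60.5.
Check A_2: distance² to centre = 36.5 ≤ 60.5, so it lies inside.
All remaining points lie in this disk, and no smaller disk contains both endpoints, so this is the minimum enclosing circle.
The points at distance exactly r from the centre are A_1, A_4 — 2 points.

2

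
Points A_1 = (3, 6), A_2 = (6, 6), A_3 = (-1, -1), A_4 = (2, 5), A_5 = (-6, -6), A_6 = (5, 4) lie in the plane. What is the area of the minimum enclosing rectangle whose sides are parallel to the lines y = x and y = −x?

48

In coordinates u = x + y, v = x − y the rectangle is axis-aligned; the map (x,y)→(u,v) scales areas by 2.
u-values: 9, 12, -2, 7, -12, 9; range = 12 − (-12) = 24.
v-values: -3, 0, 0, -3, 0, 1; range = 1 − (-3) = 4.
Area = (24 × 4) / 2 = 48.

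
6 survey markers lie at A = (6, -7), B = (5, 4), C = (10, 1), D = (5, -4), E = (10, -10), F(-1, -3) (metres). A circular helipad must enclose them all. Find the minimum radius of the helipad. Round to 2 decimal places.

A smallest enclosing disk is always determined by at most three of the input points on its boundary.
The minimum enclosing circle is determined by three boundary points: B, E, F.
Their circumcentre is (6.5, -47/14) with r² = 5525/98.
The farthest remaining point C is at distance² 3061/98 ≤ 5525/98.
r = √(5525/98) ≈ 7.51.

7.51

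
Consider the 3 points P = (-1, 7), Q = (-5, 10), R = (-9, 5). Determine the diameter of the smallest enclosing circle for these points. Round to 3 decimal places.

8.246

Side lengths²: PQ² = 25, PR² = 68, QR² = 41.
Since PR² = 68 ≥ 41 + 25 = 66, the angle opposite PR is not acute, so the smallest enclosing circle has PR as diameter.
Centre = midpoint of PR = (-5, 6), r² = 68/4 = 17.
Diameter = 2r = 2√17 ≈ 8.246.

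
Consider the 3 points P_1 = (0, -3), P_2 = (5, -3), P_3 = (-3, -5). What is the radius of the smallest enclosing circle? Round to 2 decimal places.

Side lengths²: P_1P_2² = 25, P_1P_3² = 13, P_2P_3² = 68.
Since P_2P_3² = 68 ≥ 25 + 13 = 38, the angle opposite P_2P_3 is not acute, so the smallest enclosing circle has P_2P_3 as diameter.
Centre = midpoint of P_2P_3 = (1, -4), r² = 68/4 = 17.
r = √17 ≈ 4.12.

4.12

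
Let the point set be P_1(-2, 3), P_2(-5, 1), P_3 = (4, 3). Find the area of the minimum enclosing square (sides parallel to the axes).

The bounding box has width 9 and height 2.
An axis-aligned square enclosing the set must have side ≥ max(width, height).
So the minimum side is max(9, 2) = 9.
Area = 9² = 81.

81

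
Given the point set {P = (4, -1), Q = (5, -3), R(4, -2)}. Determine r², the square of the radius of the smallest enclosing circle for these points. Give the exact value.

Side lengths²: PQ² = 5, PR² = 1, QR² = 2.
Since PQ² = 5 ≥ 2 + 1 = 3, the angle opposite PQ is not acute, so the smallest enclosing circle has PQ as diameter.
Centre = midpoint of PQ = (4.5, -2), r² = 5/4 = 1.25.

1.25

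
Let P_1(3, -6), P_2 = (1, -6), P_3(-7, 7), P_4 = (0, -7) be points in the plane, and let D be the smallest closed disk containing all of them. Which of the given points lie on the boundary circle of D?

A smallest enclosing disk is always determined by at most three of the input points on its boundary.
The farthest pair is P_1–P_3 with squared distance 269. The circle on this segment as diameter has centre (-2, 0.5) and r² = 269/4 = 67.25.
Check P_2: distance² to centre = 51.25 ≤ 67.25, so it lies inside.
All remaining points lie in this disk, and no smaller disk contains both endpoints, so this is the minimum enclosing circle.
The points at distance exactly r from the centre are P_1, P_3 — 2 points.

P_1, P_3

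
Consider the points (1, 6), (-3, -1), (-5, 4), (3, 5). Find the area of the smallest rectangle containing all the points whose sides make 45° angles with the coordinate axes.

42

In coordinates u = x + y, v = x − y the rectangle is axis-aligned; the map (x,y)→(u,v) scales areas by 2.
u-values: 7, -4, -1, 8; range = 8 − (-4) = 12.
v-values: -5, -2, -9, -2; range = -2 − (-9) = 7.
Area = (12 × 7) / 2 = 42.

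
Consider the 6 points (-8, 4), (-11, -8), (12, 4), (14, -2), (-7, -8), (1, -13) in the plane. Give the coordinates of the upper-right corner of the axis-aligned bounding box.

x-range [-11, 14], y-range [-13, 4].
The upper-right corner is (14, 4).

(14, 4)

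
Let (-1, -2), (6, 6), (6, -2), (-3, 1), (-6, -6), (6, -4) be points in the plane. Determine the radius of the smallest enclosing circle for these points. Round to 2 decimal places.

The farthest pair is (6, 6)–(-6, -6) with squared distance 288. The circle on this segment as diameter has centre (0, 0) and r² = 288/4 = 72.
Check (-1, -2): distance² to centre = 5 ≤ 72, so it lies inside.
All remaining points lie in this disk, and no smaller disk contains both endpoints, so this is the minimum enclosing circle.
r = √72 ≈ 8.49.

8.49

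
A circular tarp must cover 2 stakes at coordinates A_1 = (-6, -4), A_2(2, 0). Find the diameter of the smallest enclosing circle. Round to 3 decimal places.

The smallest circle enclosing two points has them as diameter endpoints.
Centre = midpoint = (-2, -2); r² = |A_1A_2|²/4 = 80/4 = 20.
Diameter = 2r = 2√20 ≈ 8.944.

8.944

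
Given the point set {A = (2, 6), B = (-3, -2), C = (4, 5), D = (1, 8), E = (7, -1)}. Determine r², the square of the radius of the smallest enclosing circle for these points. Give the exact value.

37.1845703125

By Welzl's lemma the MEC is supported by two points (diametrically opposite) or three points (on a circumcircle).
The minimum enclosing circle is determined by three boundary points: B, D, E.
Their circumcentre is (1.65625, 1.9375) with r² = 37.1845703125.
The farthest remaining point A is at distance² 16.6220703125 ≤ 37.1845703125.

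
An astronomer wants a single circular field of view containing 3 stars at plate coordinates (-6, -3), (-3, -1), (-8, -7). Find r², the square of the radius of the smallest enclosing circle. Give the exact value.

15.25

Call the three points A, B, C in the order given.
Side lengths²: AB² = 13, AC² = 20, BC² = 61.
Since BC² = 61 ≥ 20 + 13 = 33, the angle opposite BC is not acute, so the smallest enclosing circle has BC as diameter.
Centre = midpoint of BC = (-5.5, -4), r² = 61/4 = 15.25.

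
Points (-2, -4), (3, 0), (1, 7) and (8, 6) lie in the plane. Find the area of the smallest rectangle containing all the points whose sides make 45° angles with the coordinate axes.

In coordinates u = x + y, v = x − y the rectangle is axis-aligned; the map (x,y)→(u,v) scales areas by 2.
u-values: -6, 3, 8, 14; range = 14 − (-6) = 20.
v-values: 2, 3, -6, 2; range = 3 − (-6) = 9.
Area = (20 × 9) / 2 = 90.

90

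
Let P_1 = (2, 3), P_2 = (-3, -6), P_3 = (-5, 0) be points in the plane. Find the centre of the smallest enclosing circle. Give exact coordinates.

Side lengths²: P_1P_2² = 106, P_1P_3² = 58, P_2P_3² = 40.
Since P_1P_2² = 106 ≥ 58 + 40 = 98, the angle opposite P_1P_2 is not acute, so the smallest enclosing circle has P_1P_2 as diameter.
Centre = midpoint of P_1P_2 = (-0.5, -1.5), r² = 106/4 = 26.5.
Centre = (-0.5, -1.5).

(-0.5, -1.5)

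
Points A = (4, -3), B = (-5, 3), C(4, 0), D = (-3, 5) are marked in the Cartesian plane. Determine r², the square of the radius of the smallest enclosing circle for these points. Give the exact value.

29.38

A smallest enclosing disk is always determined by at most three of the input points on its boundary.
The minimum enclosing circle is determined by three boundary points: A, B, D.
Their circumcentre is (-0.3, 0.3) with r² = 29.38.
The farthest remaining point C is at distance² 18.58 ≤ 29.38.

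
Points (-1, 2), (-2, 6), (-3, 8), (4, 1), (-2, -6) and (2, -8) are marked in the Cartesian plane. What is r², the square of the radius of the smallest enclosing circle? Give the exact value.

70.25

By Welzl's lemma the MEC is supported by two points (diametrically opposite) or three points (on a circumcircle).
The farthest pair is (-3, 8)–(2, -8) with squared distance 281. The circle on this segment as diameter has centre (-0.5, 0) and r² = 281/4 = 70.25.
Check (-1, 2): distance² to centre = 4.25 ≤ 70.25, so it lies inside.
All remaining points lie in this disk, and no smaller disk contains both endpoints, so this is the minimum enclosing circle.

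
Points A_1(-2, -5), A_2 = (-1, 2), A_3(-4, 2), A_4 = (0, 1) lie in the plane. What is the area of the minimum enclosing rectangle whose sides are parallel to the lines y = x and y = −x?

36

In coordinates u = x + y, v = x − y the rectangle is axis-aligned; the map (x,y)→(u,v) scales areas by 2.
u-values: -7, 1, -2, 1; range = 1 − (-7) = 8.
v-values: 3, -3, -6, -1; range = 3 − (-6) = 9.
Area = (8 × 9) / 2 = 36.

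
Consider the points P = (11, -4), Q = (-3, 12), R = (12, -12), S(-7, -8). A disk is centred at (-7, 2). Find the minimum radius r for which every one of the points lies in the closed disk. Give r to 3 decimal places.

23.601

The required radius is the distance from (-7, 2) to the farthest point.
Squared distances: 360, 116, 557, 100.
Maximum is 557, attained at R.
r = √557 ≈ 23.601.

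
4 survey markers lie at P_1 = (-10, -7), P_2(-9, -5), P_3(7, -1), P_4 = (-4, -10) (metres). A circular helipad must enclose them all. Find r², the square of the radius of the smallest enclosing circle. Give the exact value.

81.25

The minimum enclosing circle of a finite set is fixed by two of the points (as a diameter) or three (as a circumcircle).
The farthest pair is P_1–P_3 with squared distance 325. The circle on this segment as diameter has centre (-1.5, -4) and r² = 325/4 = 81.25.
Check P_2: distance² to centre = 57.25 ≤ 81.25, so it lies inside.
All remaining points lie in this disk, and no smaller disk contains both endpoints, so this is the minimum enclosing circle.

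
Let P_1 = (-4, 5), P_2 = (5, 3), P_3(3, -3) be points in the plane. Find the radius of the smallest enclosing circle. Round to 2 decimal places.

5.34

Side lengths²: P_1P_2² = 85, P_1P_3² = 113, P_2P_3² = 40.
Since P_1P_3² = 113 < 85 + 40 = 125, the triangle is acute, so the smallest enclosing circle is the circumcircle.
Circumcentre = (-5/58, 79/58), r² = 48025/1682.
r = √(48025/1682) ≈ 5.34.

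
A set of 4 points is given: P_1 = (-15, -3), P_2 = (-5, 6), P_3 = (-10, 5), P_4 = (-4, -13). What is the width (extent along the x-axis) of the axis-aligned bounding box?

max x = -4, min x = -15, so width = 11.

11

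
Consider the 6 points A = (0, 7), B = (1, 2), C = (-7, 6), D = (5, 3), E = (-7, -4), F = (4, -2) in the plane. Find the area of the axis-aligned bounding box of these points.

132

x ranges over [-7, 5], width 12.
y ranges over [-4, 7], height 11.
Area = 12 × 11 = 132.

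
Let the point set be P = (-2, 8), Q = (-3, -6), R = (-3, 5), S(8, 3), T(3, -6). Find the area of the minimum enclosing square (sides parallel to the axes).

196

The bounding box has width 11 and height 14.
An axis-aligned square enclosing the set must have side ≥ max(width, height).
So the minimum side is max(11, 14) = 14.
Area = 14² = 196.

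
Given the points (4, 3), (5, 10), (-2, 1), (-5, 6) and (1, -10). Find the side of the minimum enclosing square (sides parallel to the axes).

The bounding box has width 10 and height 20.
An axis-aligned square enclosing the set must have side ≥ max(width, height).
So the minimum side is max(10, 20) = 20.

20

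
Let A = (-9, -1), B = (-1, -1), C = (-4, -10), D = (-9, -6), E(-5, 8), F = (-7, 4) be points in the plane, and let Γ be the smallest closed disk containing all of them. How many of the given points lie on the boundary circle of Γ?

By Welzl's lemma the MEC is supported by two points (diametrically opposite) or three points (on a circumcircle).
The farthest pair is C–E with squared distance 325. The circle on this segment as diameter has centre (-4.5, -1) and r² = 325/4 = 81.25.
Check A: distance² to centre = 20.25 ≤ 81.25, so it lies inside.
All remaining points lie in this disk, and no smaller disk contains both endpoints, so this is the minimum enclosing circle.
The points at distance exactly r from the centre are C, E — 2 points.

2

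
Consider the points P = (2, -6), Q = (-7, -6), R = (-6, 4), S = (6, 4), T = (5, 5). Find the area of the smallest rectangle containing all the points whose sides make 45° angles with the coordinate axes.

In coordinates u = x + y, v = x − y the rectangle is axis-aligned; the map (x,y)→(u,v) scales areas by 2.
u-values: -4, -13, -2, 10, 10; range = 10 − (-13) = 23.
v-values: 8, -1, -10, 2, 0; range = 8 − (-10) = 18.
Area = (23 × 18) / 2 = 207.

207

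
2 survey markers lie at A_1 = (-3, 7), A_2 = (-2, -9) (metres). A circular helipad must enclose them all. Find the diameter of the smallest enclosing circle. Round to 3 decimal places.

The smallest circle enclosing two points has them as diameter endpoints.
Centre = midpoint = (-2.5, -1); r² = |A_1A_2|²/4 = 257/4 = 64.25.
Diameter = 2r = 2√(64.25) ≈ 16.031.

16.031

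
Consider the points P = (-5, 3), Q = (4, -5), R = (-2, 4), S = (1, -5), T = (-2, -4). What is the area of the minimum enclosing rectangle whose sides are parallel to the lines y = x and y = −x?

In coordinates u = x + y, v = x − y the rectangle is axis-aligned; the map (x,y)→(u,v) scales areas by 2.
u-values: -2, -1, 2, -4, -6; range = 2 − (-6) = 8.
v-values: -8, 9, -6, 6, 2; range = 9 − (-8) = 17.
Area = (8 × 17) / 2 = 68.

68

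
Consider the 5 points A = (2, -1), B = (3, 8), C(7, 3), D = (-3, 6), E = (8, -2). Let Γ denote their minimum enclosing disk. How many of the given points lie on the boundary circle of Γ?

By Welzl's lemma the MEC is supported by two points (diametrically opposite) or three points (on a circumcircle).
The farthest pair is D–E with squared distance 185. The circle on this segment as diameter has centre (2.5, 2) and r² = 185/4 = 46.25.
Check A: distance² to centre = 9.25 ≤ 46.25, so it lies inside.
All remaining points lie in this disk, and no smaller disk contains both endpoints, so this is the minimum enclosing circle.
The points at distance exactly r from the centre are D, E — 2 points.

2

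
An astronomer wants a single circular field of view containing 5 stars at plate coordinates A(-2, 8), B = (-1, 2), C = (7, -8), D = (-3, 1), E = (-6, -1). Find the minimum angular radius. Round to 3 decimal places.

9.179

The minimum enclosing circle of a finite set is fixed by two of the points (as a diameter) or three (as a circumcircle).
The farthest pair is A–C with squared distance 337. The circle on this segment as diameter has centre (2.5, 0) and r² = 337/4 = 84.25.
Check B: distance² to centre = 16.25 ≤ 84.25, so it lies inside.
All remaining points lie in this disk, and no smaller disk contains both endpoints, so this is the minimum enclosing circle.
r = √(84.25) ≈ 9.179.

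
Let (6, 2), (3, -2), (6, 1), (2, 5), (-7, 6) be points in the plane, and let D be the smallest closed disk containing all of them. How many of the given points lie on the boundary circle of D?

2

By Welzl's lemma the MEC is supported by two points (diametrically opposite) or three points (on a circumcircle).
The farthest pair is (6, 1)–(-7, 6) with squared distance 194. The circle on this segment as diameter has centre (-0.5, 3.5) and r² = 194/4 = 48.5.
Check (6, 2): distance² to centre = 44.5 ≤ 48.5, so it lies inside.
All remaining points lie in this disk, and no smaller disk contains both endpoints, so this is the minimum enclosing circle.
The points at distance exactly r from the centre are (6, 1), (-7, 6) — 2 points.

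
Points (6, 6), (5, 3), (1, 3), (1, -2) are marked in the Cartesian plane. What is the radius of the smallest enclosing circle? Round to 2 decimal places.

4.72

By Welzl's lemma the MEC is supported by two points (diametrically opposite) or three points (on a circumcircle).
The farthest pair is (6, 6)–(1, -2) with squared distance 89. The circle on this segment as diameter has centre (3.5, 2) and r² = 89/4 = 22.25.
Check (5, 3): distance² to centre = 3.25 ≤ 22.25, so it lies inside.
All remaining points lie in this disk, and no smaller disk contains both endpoints, so this is the minimum enclosing circle.
r = √(22.25) ≈ 4.72.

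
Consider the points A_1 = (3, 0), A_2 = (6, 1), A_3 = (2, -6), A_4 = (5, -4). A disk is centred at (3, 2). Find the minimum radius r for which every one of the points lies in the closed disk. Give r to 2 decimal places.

The required radius is the distance from (3, 2) to the farthest point.
Squared distances: 4, 10, 65, 40.
Maximum is 65, attained at A_3.
r = √65 ≈ 8.06.

8.06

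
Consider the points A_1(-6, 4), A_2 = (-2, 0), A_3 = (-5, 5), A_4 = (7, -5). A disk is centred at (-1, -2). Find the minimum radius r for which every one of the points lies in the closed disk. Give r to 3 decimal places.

The required radius is the distance from (-1, -2) to the farthest point.
Squared distances: 61, 5, 65, 73.
Maximum is 73, attained at A_4.
r = √73 ≈ 8.544.

8.544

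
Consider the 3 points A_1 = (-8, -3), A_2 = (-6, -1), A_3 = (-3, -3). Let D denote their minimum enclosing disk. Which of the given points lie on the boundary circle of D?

Side lengths²: A_1A_2² = 8, A_1A_3² = 25, A_2A_3² = 13.
Since A_1A_3² = 25 ≥ 13 + 8 = 21, the angle opposite A_1A_3 is not acute, so the smallest enclosing circle has A_1A_3 as diameter.
Centre = midpoint of A_1A_3 = (-5.5, -3), r² = 25/4 = 6.25.
The points at distance exactly r from the centre are A_1, A_3 — 2 points.

A_1, A_3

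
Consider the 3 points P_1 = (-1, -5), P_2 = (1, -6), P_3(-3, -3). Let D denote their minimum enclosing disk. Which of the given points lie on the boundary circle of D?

Side lengths²: P_1P_2² = 5, P_1P_3² = 8, P_2P_3² = 25.
Since P_2P_3² = 25 ≥ 8 + 5 = 13, the angle opposite P_2P_3 is not acute, so the smallest enclosing circle has P_2P_3 as diameter.
Centre = midpoint of P_2P_3 = (-1, -4.5), r² = 25/4 = 6.25.
The points at distance exactly r from the centre are P_2, P_3 — 2 points.

P_2, P_3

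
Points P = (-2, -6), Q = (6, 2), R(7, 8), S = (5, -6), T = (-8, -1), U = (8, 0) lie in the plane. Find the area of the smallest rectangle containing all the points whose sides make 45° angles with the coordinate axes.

216

In coordinates u = x + y, v = x − y the rectangle is axis-aligned; the map (x,y)→(u,v) scales areas by 2.
u-values: -8, 8, 15, -1, -9, 8; range = 15 − (-9) = 24.
v-values: 4, 4, -1, 11, -7, 8; range = 11 − (-7) = 18.
Area = (24 × 18) / 2 = 216.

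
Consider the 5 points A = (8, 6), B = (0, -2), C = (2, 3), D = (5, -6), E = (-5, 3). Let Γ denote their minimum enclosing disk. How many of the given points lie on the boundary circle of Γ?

3

The minimum enclosing circle of a finite set is fixed by two of the points (as a diameter) or three (as a circumcircle).
The minimum enclosing circle is determined by three boundary points: A, D, E.
Their circumcentre is (225/98, 103/98) with r² = 273853/4802.
The farthest remaining point B is at distance² 70013/4802 ≤ 273853/4802.
The points at distance exactly r from the centre are A, D, E — 3 points.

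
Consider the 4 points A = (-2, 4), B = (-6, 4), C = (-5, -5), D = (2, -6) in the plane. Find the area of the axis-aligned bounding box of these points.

x ranges over [-6, 2], width 8.
y ranges over [-6, 4], height 10.
Area = 8 × 10 = 80.

80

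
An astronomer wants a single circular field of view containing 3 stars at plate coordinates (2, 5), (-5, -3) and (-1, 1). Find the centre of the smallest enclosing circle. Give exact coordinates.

Call the three points A, B, C in the order given.
Side lengths²: AB² = 113, AC² = 25, BC² = 32.
Since AB² = 113 ≥ 32 + 25 = 57, the angle opposite AB is not acute, so the smallest enclosing circle has AB as diameter.
Centre = midpoint of AB = (-1.5, 1), r² = 113/4 = 28.25.
Centre = (-1.5, 1).

(-1.5, 1)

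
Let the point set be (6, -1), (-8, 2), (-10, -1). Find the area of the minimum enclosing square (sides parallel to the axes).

256

The bounding box has width 16 and height 3.
An axis-aligned square enclosing the set must have side ≥ max(width, height).
So the minimum side is max(16, 3) = 16.
Area = 16² = 256.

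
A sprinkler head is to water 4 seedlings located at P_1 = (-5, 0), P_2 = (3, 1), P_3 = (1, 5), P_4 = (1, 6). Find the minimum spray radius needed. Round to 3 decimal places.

4.386

The minimum enclosing circle is determined by three boundary points: P_1, P_2, P_4.
Their circumcentre is (-17/14, 31/14) with r² = 1885/98.
The farthest remaining point P_3 is at distance² 1241/98 ≤ 1885/98.
r = √(1885/98) ≈ 4.386.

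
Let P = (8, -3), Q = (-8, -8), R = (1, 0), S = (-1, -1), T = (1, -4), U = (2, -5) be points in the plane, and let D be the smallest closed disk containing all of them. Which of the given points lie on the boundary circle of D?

The farthest pair is P–Q with squared distance 281. The circle on this segment as diameter has centre (0, -5.5) and r² = 281/4 = 70.25.
Check R: distance² to centre = 31.25 ≤ 70.25, so it lies inside.
All remaining points lie in this disk, and no smaller disk contains both endpoints, so this is the minimum enclosing circle.
The points at distance exactly r from the centre are P, Q — 2 points.

P, Q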